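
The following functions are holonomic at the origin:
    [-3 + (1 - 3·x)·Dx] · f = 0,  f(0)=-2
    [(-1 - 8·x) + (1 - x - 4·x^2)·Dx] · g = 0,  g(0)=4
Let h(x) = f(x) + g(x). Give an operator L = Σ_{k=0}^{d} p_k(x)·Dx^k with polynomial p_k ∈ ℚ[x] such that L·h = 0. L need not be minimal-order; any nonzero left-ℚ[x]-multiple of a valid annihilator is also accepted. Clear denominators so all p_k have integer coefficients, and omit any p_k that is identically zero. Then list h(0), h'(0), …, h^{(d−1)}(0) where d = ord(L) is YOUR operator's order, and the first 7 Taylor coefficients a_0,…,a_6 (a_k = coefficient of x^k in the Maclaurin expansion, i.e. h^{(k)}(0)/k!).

L = (6 - 72·x + 144·x^2 - 144·x^3) + (4 - 84·x^2 + 252·x^3 - 288·x^4)·Dx + (-1 + 8·x - 21·x^2 + 8·x^3 + 54·x^4 - 72·x^5)·Dx^2  (order 2).
h: a_k = 2, -2, 2, -18, -46, -226, -734, …
ICs: h(0) = 2, h′(0) = -2.

f: a_k = -2, -6, -18, -54, -162, -486, -1458, …
g: a_k = 4, 4, 20, 36, 116, 260, 724, …
L₀ := lclm(L_f,L_g); ord L₀ ≤ 1+1.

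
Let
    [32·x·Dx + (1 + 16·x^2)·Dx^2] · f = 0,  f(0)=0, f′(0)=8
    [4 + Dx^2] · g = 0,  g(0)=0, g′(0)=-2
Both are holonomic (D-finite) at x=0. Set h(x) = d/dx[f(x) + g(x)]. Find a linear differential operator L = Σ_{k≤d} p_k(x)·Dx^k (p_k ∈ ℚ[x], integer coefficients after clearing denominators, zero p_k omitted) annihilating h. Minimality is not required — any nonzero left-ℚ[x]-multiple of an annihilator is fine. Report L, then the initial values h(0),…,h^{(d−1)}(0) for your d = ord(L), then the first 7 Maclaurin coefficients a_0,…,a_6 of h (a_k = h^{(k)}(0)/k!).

L = (-6016·x + 102400·x^3 + 32768·x^5) + (-28 + 1216·x^2 + 27648·x^4 + 16384·x^6)·Dx + (-1504·x + 25600·x^3 + 8192·x^5)·Dx^2 + (-7 + 304·x^2 + 6912·x^4 + 4096·x^6)·Dx^3  (order 3).
h: a_k = 6, 0, -124, 0, 6140/3, 0, -1474552/45, …
ICs: h(0) = 6, h′(0) = 0, h′′(0) = -248.

f: a_k = 0, 8, 0, -128/3, 0, 2048/5, 0, …
g: a_k = 0, -2, 0, 4/3, 0, -4/15, 0, …
Weyl lclm of L_f,L_g ⇒ L₀ (ord ≤ 4).
h=h₀': d/dx-closure on L₀ ⇒ L.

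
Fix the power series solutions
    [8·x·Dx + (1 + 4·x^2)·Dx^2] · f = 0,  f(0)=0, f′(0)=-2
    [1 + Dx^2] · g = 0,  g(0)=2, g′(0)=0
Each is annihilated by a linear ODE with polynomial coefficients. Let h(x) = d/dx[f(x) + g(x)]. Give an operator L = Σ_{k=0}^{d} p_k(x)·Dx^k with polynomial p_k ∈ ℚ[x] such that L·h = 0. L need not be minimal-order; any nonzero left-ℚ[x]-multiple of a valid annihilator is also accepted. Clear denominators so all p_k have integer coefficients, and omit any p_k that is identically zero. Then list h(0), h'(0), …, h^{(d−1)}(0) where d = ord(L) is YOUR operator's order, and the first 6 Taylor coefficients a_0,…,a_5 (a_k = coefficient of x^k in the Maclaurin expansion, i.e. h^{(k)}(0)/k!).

L = (-376·x + 1600·x^3 + 128·x^5) + (-7 + 76·x^2 + 432·x^4 + 64·x^6)·Dx + (-376·x + 1600·x^3 + 128·x^5)·Dx^2 + (-7 + 76·x^2 + 432·x^4 + 64·x^6)·Dx^3  (order 3).
h: a_k = -2, -2, 8, 1/3, -32, -1/60, …
ICs: h(0) = -2, h′(0) = -2, h′′(0) = 16.

f: a_k = 0, -2, 0, 8/3, 0, -32/5, …
g: a_k = 2, 0, -1, 0, 1/12, 0, …
f+g: L₀ = lclm(L_f,L_g), ord ≤ 2+2.
Derive L from L₀ (diff closure).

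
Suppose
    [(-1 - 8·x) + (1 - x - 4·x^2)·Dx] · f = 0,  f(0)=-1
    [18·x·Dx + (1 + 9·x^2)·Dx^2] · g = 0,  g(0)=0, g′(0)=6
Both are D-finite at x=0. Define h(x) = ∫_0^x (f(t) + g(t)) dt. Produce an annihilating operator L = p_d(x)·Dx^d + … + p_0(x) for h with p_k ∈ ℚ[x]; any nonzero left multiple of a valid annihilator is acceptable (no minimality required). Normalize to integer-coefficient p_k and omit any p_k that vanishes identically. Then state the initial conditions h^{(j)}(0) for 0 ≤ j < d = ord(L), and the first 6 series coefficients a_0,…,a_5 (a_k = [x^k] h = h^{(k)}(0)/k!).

L = (-90 + 360·x + 6462·x^2 + 14688·x^3 + 63936·x^4 + 31104·x^6)·Dx^2 + (36 + 294·x + 324·x^2 + 3198·x^3 + 13680·x^4 + 46080·x^5 + 3888·x^6 + 31104·x^7)·Dx^3 + (-5 - 16·x - 160·x^2 + 96·x^3 - 555·x^4 + 2304·x^5 + 4896·x^6 + 1296·x^7 + 5184·x^8)·Dx^4  (order 4).
h: a_k = 0, -1, 5/2, -5/3, -27/4, -29/5, …
ICs: h(0) = 0, h′(0) = -1, h′′(0) = 5, h′′′(0) = -10.

f: a_k = -1, -1, -5, -9, -29, -65, …
g: a_k = 0, 6, 0, -18, 0, 486/5, …
L₀ := lclm(L_f,L_g); ord L₀ ≤ 1+2.
h=∫₀ˣh₀: take L = L₀·Dx.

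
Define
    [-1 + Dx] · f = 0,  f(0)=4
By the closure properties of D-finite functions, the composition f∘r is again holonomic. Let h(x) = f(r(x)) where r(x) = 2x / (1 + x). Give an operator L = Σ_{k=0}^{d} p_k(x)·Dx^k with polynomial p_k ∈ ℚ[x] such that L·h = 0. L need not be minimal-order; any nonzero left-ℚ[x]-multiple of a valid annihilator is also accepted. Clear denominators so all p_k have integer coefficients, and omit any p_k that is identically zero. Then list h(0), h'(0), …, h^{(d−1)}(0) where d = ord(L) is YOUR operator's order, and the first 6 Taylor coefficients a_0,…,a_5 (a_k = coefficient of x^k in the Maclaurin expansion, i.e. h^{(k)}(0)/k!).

L = -2 + (1 + 2·x + x^2)·Dx  (order 1).
h: a_k = 4, 8, 0, -8/3, 8/3, -8/5, …
ICs: h(0) = 4.

f: a_k = 4, 4, 2, 2/3, 1/6, 1/30, …
h₀=f(r): pull back L_f along r ⇒ L₀.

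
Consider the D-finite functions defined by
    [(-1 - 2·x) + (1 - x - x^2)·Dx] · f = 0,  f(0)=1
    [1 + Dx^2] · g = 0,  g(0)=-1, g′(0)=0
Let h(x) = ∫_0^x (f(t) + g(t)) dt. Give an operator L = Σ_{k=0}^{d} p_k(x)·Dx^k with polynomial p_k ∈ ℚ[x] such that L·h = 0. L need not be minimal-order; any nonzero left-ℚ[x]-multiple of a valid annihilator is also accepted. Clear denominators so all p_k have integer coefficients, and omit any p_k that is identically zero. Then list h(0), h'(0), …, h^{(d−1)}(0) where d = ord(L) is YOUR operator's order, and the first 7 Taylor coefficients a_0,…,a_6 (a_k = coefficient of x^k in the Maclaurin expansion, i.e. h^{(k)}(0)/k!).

f: a_k = 1, 1, 2, 3, 5, 8, 13, …
g: a_k = -1, 0, 1/2, 0, -1/24, 0, 1/720, …
Sum ⇒ L₀ = lclm(L_f,L_g) in ℚ(x)⟨Dx⟩.
∫: right-multiply L₀ by Dx.
L = (19 + 48·x + 31·x^2 + 24·x^3 + 5·x^4 + 2·x^5)·Dx + (-5 + x + 4·x^2 + 7·x^3 + 6·x^4 + 3·x^5 + x^6)·Dx^2 + (19 + 48·x + 31·x^2 + 24·x^3 + 5·x^4 + 2·x^5)·Dx^3 + (-5 + x + 4·x^2 + 7·x^3 + 6·x^4 + 3·x^5 + x^6)·Dx^4  (order 4).
h: a_k = 0, 0, 1/2, 5/6, 3/4, 119/120, 4/3, …
ICs: h(0) = 0, h′(0) = 0, h′′(0) = 1, h′′′(0) = 5.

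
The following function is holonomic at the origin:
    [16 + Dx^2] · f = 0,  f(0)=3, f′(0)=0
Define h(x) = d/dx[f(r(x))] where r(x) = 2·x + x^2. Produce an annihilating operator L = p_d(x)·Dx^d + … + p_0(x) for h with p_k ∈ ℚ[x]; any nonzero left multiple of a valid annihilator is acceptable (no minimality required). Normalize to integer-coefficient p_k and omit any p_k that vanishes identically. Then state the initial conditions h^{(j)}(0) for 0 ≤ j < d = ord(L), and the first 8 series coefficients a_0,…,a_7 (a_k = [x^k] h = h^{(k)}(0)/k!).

f: a_k = 3, 0, -24, 0, 32, 0, -256/15, 0, …
h₀=f(r): pull back L_f along r ⇒ L₀.
Differentiate: ansatz ord ≤ ord L₀ ⇒ L.
L = (67 + 256·x + 384·x^2 + 256·x^3 + 64·x^4) + (-3 - 3·x)·Dx + (1 + 2·x + x^2)·Dx^2  (order 2).
h: a_k = 0, -192, -288, 1952, 5120, -9728/5, -105728/5, -2365184/105, …
ICs: h(0) = 0, h′(0) = -192.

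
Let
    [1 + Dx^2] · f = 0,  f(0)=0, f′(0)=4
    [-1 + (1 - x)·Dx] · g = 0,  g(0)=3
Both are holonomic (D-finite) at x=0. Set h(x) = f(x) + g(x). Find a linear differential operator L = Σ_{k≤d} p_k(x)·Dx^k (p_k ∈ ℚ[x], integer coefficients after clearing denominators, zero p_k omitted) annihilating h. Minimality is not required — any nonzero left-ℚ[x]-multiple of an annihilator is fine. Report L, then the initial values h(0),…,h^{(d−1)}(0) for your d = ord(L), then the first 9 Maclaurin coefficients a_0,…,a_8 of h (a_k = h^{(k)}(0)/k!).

f: a_k = 0, 4, 0, -2/3, 0, 1/30, 0, -1/1260, 0, …
g: a_k = 3, 3, 3, 3, 3, 3, 3, 3, 3, …
Weyl lclm of L_f,L_g ⇒ L₀ (ord ≤ 3).
L = (-7 + 2·x - x^2) + (3 - 5·x + 3·x^2 - x^3)·Dx + (-7 + 2·x - x^2)·Dx^2 + (3 - 5·x + 3·x^2 - x^3)·Dx^3  (order 3).
h: a_k = 3, 7, 3, 7/3, 3, 91/30, 3, 3779/1260, 3, …
ICs: h(0) = 3, h′(0) = 7, h′′(0) = 6.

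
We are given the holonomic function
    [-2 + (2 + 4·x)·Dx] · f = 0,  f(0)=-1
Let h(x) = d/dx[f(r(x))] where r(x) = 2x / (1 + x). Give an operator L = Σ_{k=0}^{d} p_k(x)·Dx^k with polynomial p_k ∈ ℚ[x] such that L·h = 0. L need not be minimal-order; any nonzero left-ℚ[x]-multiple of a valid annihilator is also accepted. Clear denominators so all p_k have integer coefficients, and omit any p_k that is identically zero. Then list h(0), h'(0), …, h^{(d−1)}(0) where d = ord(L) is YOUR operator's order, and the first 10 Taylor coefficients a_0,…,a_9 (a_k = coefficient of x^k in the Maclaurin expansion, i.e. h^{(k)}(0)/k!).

L = (-4 - 10·x) + (-1 - 6·x - 5·x^2)·Dx  (order 1).
h: a_k = -2, 8, -30, 120, -510, 2256, -10234, 47200, -220230, 1036440, …
ICs: h(0) = -2.

f: a_k = -1, -1, 1/2, -1/2, 5/8, -7/8, 21/16, -33/16, 429/128, -715/128, …
f∘r: x↦r, Dx↦Dx/r' in L_f ⇒ L₀.
Derive L from L₀ (diff closure).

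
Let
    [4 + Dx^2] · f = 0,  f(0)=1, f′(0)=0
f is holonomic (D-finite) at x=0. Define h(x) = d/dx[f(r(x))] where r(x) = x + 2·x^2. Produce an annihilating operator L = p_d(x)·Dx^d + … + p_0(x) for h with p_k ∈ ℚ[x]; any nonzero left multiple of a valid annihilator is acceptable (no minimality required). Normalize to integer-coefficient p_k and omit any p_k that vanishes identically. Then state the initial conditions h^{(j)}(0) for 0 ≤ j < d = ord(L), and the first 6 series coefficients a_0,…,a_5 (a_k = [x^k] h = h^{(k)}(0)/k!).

L = (52 + 64·x + 384·x^2 + 1024·x^3 + 1024·x^4) + (-12 - 48·x)·Dx + (1 + 8·x + 16·x^2)·Dx^2  (order 2).
h: a_k = 0, -4, -24, -88/3, 80/3, 1432/15, …
ICs: h(0) = 0, h′(0) = -4.

f: a_k = 1, 0, -2, 0, 2/3, 0, …
h₀=f(r): pull back L_f along r ⇒ L₀.
h₀' ⇒ L via d/dx closure of L₀.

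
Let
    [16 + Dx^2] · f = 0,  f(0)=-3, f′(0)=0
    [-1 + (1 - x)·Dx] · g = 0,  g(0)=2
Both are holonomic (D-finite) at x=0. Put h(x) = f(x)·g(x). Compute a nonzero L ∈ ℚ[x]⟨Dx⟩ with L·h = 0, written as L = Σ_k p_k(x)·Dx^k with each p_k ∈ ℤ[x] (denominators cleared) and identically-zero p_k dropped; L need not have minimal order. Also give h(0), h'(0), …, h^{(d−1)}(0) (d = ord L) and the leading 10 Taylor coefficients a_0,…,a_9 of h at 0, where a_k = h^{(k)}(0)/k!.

f: a_k = -3, 0, 24, 0, -32, 0, 256/15, 0, -512/105, 0, …
g: a_k = 2, 2, 2, 2, 2, 2, 2, 2, 2, 2, …
h₀=f·g: eliminate ⇒ L₀, order ≤ 2·1.
L = (-16 + 16·x) + 2·Dx + (-1 + x)·Dx^2  (order 2).
h: a_k = -6, -6, 42, 42, -22, -22, 182/15, 182/15, 50/21, 50/21, …
ICs: h(0) = -6, h′(0) = -6.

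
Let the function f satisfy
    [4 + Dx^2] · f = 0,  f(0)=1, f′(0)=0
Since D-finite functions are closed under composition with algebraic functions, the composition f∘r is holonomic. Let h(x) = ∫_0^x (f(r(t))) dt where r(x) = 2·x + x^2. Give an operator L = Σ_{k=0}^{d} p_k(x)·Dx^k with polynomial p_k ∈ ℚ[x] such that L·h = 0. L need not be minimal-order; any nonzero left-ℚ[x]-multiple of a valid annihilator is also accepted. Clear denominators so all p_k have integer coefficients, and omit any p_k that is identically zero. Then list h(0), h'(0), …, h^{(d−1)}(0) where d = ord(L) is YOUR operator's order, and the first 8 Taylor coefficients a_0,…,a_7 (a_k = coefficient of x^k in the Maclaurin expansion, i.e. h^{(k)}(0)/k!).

f: a_k = 1, 0, -2, 0, 2/3, 0, -4/45, 0, …
h₀=f(r): pull back L_f along r ⇒ L₀.
Integrate: L := L₀·Dx.
L = (16 + 48·x + 48·x^2 + 16·x^3)·Dx - Dx^2 + (1 + x)·Dx^3  (order 3).
h: a_k = 0, 1, 0, -8/3, -2, 26/15, 32/9, 464/315, …
ICs: h(0) = 0, h′(0) = 1, h′′(0) = 0.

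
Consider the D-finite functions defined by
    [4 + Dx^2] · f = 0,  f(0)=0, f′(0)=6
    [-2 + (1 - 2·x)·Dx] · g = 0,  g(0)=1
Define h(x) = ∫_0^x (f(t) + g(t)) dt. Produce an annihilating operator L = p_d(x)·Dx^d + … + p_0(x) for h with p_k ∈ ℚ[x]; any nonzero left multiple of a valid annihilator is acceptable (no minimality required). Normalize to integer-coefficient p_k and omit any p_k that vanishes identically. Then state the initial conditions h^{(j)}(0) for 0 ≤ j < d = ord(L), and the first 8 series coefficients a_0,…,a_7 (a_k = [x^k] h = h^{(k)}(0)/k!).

f: a_k = 0, 6, 0, -4, 0, 4/5, 0, -8/105, …
g: a_k = 1, 2, 4, 8, 16, 32, 64, 128, …
L₀ := lclm(L_f,L_g); ord L₀ ≤ 2+1.
Integrate: L := L₀·Dx.
L = (-56 + 32·x - 32·x^2)·Dx + (12 - 40·x + 48·x^2 - 32·x^3)·Dx^2 + (-14 + 8·x - 8·x^2)·Dx^3 + (3 - 10·x + 12·x^2 - 8·x^3)·Dx^4  (order 4).
h: a_k = 0, 1, 4, 4/3, 1, 16/5, 82/15, 64/7, …
ICs: h(0) = 0, h′(0) = 1, h′′(0) = 8, h′′′(0) = 8.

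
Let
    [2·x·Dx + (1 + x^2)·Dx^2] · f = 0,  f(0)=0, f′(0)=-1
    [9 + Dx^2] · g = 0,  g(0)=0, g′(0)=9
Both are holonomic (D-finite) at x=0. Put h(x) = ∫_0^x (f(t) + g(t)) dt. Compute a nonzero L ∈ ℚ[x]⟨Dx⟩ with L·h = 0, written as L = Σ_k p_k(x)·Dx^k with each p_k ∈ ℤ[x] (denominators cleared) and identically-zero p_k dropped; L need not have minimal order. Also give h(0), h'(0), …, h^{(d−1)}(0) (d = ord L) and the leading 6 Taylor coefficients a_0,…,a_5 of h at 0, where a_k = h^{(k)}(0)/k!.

f: a_k = 0, -1, 0, 1/3, 0, -1/5, …
g: a_k = 0, 9, 0, -27/2, 0, 243/40, …
h₀=f+g: left-lcm gives L₀, ord ≤ 4.
Integrate: L := L₀·Dx.
L = (-54·x + 540·x^3 + 162·x^5)·Dx^2 + (63 + 279·x^2 + 297·x^4 + 81·x^6)·Dx^3 + (-6·x + 60·x^3 + 18·x^5)·Dx^4 + (7 + 31·x^2 + 33·x^4 + 9·x^6)·Dx^5  (order 5).
h: a_k = 0, 0, 4, 0, -79/24, 0, …
ICs: h(0) = 0, h′(0) = 0, h′′(0) = 8, h′′′(0) = 0, h′′′′(0) = -79.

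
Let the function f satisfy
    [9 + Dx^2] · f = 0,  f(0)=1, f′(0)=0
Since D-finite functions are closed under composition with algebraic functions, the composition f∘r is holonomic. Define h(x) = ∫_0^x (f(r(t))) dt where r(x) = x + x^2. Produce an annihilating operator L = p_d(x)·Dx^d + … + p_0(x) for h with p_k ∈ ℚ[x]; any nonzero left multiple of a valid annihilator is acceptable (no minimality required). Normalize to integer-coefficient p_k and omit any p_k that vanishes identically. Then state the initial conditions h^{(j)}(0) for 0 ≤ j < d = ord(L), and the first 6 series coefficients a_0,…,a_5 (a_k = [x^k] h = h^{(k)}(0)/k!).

f: a_k = 1, 0, -9/2, 0, 27/8, 0, …
Change of var in L_f (x↦r) gives L₀.
∫: right-multiply L₀ by Dx.
L = (9 + 54·x + 108·x^2 + 72·x^3)·Dx - 2·Dx^2 + (1 + 2·x)·Dx^3  (order 3).
h: a_k = 0, 1, 0, -3/2, -9/4, -9/40, …
ICs: h(0) = 0, h′(0) = 1, h′′(0) = 0.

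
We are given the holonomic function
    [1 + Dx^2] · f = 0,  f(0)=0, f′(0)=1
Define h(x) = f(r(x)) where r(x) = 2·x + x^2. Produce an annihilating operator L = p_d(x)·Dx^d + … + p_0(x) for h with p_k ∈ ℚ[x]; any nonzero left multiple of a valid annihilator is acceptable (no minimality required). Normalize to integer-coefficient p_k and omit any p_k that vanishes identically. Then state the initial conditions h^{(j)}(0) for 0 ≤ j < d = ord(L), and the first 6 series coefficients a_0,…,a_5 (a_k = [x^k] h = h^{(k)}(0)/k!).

f: a_k = 0, 1, 0, -1/6, 0, 1/120, …
Substitute x→r, Dx→(1/r')Dx; clear ⇒ L₀.
L = (4 + 12·x + 12·x^2 + 4·x^3) - Dx + (1 + x)·Dx^2  (order 2).
h: a_k = 0, 2, 1, -4/3, -2, -11/15, …
ICs: h(0) = 0, h′(0) = 2.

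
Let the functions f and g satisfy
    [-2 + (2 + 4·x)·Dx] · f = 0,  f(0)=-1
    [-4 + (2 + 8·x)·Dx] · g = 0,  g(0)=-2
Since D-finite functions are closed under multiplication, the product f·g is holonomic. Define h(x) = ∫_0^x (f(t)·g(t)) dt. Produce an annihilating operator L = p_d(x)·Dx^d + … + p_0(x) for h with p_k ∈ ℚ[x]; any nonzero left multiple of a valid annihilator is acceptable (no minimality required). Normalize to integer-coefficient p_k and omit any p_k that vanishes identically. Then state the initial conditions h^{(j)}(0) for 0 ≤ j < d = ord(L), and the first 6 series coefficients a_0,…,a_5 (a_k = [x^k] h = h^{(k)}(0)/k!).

f: a_k = -1, -1, 1/2, -1/2, 5/8, -7/8, …
g: a_k = -2, -4, 4, -8, 20, -56, …
Sym-product of L_f,L_g gives L₀ (≤ ord 1).
Integrate: L := L₀·Dx.
L = (-3 - 8·x)·Dx + (1 + 6·x + 8·x^2)·Dx^2  (order 2).
h: a_k = 0, 2, 3, -1/3, 3/4, -37/20, …
ICs: h(0) = 0, h′(0) = 2.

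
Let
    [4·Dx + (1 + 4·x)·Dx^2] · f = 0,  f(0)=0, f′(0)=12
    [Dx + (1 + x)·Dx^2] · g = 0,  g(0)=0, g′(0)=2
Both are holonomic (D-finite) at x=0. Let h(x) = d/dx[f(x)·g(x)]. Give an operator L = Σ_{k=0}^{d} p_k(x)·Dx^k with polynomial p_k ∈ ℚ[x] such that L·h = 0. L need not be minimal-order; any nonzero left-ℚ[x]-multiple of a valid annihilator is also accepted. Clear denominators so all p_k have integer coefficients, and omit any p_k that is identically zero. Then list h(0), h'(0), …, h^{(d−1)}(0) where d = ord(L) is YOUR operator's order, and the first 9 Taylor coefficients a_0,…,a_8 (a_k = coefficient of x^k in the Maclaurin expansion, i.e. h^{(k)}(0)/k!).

f: a_k = 0, 12, -24, 64, -192, 3072/5, -2048, 49152/7, -24576, …
g: a_k = 0, 2, -1, 2/3, -1/2, 2/5, -1/3, 2/7, -1/4, …
L₀ := L_f ⊗_s L_g (sym. prod.), ord ≤ 4.
Derive L from L₀ (diff closure).
L = (136 + 320·x + 256·x^2) + (290 + 1464·x + 2400·x^2 + 1280·x^3)·Dx + (92 + 740·x + 1992·x^2 + 2240·x^3 + 896·x^4)·Dx^2 + (5 + 58·x + 245·x^2 + 464·x^3 + 400·x^4 + 128·x^5)·Dx^3  (order 3).
h: a_k = 0, 48, -180, 640, -2350, 44408/5, -34188, 4657536/35, -3651117/7, …
ICs: h(0) = 0, h′(0) = 48, h′′(0) = -360.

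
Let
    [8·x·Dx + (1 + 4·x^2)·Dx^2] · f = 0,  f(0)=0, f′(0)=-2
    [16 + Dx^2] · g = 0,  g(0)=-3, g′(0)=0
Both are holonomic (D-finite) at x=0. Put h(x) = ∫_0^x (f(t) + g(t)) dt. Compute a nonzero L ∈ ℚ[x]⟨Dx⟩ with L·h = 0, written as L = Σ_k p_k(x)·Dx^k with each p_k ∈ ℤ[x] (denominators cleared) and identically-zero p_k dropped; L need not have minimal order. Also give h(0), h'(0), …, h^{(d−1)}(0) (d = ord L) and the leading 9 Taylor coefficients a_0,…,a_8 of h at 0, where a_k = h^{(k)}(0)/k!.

L = (-512·x + 5120·x^3 + 4096·x^5)·Dx^2 + (16 + 512·x^2 + 2304·x^4 + 2048·x^6)·Dx^3 + (-32·x + 320·x^3 + 256·x^5)·Dx^4 + (1 + 32·x^2 + 144·x^4 + 128·x^6)·Dx^5  (order 5).
h: a_k = 0, -3, -1, 8, 2/3, -32/5, -16/15, 256/105, 16/7, …
ICs: h(0) = 0, h′(0) = -3, h′′(0) = -2, h′′′(0) = 48, h′′′′(0) = 16.

f: a_k = 0, -2, 0, 8/3, 0, -32/5, 0, 128/7, 0, …
g: a_k = -3, 0, 24, 0, -32, 0, 256/15, 0, -512/105, …
Weyl lclm of L_f,L_g ⇒ L₀ (ord ≤ 4).
h=∫h₀ ⇒ L = L₀·Dx.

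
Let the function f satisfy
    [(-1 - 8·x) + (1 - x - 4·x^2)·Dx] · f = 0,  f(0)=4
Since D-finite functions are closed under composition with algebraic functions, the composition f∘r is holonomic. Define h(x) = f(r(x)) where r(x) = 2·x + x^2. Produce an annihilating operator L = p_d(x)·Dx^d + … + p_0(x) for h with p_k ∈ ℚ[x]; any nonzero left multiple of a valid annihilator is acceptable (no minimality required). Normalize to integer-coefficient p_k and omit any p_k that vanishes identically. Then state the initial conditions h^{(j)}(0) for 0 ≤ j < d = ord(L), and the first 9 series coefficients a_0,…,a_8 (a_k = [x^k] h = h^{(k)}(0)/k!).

L = (2 + 34·x + 48·x^2 + 16·x^3) + (-1 + 2·x + 17·x^2 + 16·x^3 + 4·x^4)·Dx  (order 1).
h: a_k = 4, 8, 84, 368, 2308, 12248, 69956, 386528, 2167508, …
ICs: h(0) = 4.

f: a_k = 4, 4, 20, 36, 116, 260, 724, 1764, 4660, …
Substitute x→r, Dx→(1/r')Dx; clear ⇒ L₀.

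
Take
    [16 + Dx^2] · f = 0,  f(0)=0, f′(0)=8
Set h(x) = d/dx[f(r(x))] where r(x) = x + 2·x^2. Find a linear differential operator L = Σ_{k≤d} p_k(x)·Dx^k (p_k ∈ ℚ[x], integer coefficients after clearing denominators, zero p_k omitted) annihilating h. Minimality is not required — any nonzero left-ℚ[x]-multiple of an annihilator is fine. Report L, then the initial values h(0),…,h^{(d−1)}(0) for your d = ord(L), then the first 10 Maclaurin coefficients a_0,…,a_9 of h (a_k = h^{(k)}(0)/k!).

f: a_k = 0, 8, 0, -64/3, 0, 256/15, 0, -2048/315, 0, 4096/2835, …
Substitute x→r, Dx→(1/r')Dx; clear ⇒ L₀.
Derive L from L₀ (diff closure).
L = (64 + 256·x + 1536·x^2 + 4096·x^3 + 4096·x^4) + (-12 - 48·x)·Dx + (1 + 8·x + 16·x^2)·Dx^2  (order 2).
h: a_k = 8, 32, -64, -512, -3584/3, 0, 212992/45, 458752/45, 2326528/315, -262144/21, …
ICs: h(0) = 8, h′(0) = 32.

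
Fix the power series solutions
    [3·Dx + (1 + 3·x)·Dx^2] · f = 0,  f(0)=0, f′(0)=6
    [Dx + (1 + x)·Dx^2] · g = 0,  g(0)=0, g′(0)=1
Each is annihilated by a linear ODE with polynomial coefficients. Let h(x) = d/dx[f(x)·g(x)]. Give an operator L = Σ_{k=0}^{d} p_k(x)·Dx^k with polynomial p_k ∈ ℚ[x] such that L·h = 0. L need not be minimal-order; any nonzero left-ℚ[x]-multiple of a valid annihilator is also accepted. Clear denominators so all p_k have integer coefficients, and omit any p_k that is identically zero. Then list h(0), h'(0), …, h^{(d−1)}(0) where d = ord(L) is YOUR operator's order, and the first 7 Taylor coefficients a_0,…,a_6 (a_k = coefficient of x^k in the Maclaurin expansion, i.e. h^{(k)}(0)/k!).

L = (30 + 72·x + 54·x^2) + (76 + 354·x + 540·x^2 + 270·x^3)·Dx + (29 + 200·x + 486·x^2 + 504·x^3 + 189·x^4)·Dx^2 + (2 + 19·x + 68·x^2 + 114·x^3 + 90·x^4 + 27·x^5)·Dx^3  (order 3).
h: a_k = 0, 12, -36, 98, -270, 3807/5, -10934/5, …
ICs: h(0) = 0, h′(0) = 12, h′′(0) = -72.

f: a_k = 0, 6, -9, 18, -81/2, 486/5, -243, …
g: a_k = 0, 1, -1/2, 1/3, -1/4, 1/5, -1/6, …
h₀=f·g: eliminate ⇒ L₀, order ≤ 2·2.
h=h₀': d/dx-closure on L₀ ⇒ L.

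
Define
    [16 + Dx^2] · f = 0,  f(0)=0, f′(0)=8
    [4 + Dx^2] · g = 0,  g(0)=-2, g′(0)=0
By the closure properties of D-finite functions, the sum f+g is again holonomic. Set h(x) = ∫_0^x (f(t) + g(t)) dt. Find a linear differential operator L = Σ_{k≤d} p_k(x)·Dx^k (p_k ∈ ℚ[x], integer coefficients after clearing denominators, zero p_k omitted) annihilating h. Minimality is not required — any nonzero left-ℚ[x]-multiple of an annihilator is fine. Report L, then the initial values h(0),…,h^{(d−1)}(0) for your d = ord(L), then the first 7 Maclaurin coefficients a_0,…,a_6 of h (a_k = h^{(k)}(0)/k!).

f: a_k = 0, 8, 0, -64/3, 0, 256/15, 0, …
g: a_k = -2, 0, 4, 0, -4/3, 0, 8/45, …
L₀ := lclm(L_f,L_g); ord L₀ ≤ 2+2.
h=∫h₀ ⇒ L = L₀·Dx.
L = 64·Dx + 20·Dx^3 + Dx^5  (order 5).
h: a_k = 0, -2, 4, 4/3, -16/3, -4/15, 128/45, …
ICs: h(0) = 0, h′(0) = -2, h′′(0) = 8, h′′′(0) = 8, h′′′′(0) = -128.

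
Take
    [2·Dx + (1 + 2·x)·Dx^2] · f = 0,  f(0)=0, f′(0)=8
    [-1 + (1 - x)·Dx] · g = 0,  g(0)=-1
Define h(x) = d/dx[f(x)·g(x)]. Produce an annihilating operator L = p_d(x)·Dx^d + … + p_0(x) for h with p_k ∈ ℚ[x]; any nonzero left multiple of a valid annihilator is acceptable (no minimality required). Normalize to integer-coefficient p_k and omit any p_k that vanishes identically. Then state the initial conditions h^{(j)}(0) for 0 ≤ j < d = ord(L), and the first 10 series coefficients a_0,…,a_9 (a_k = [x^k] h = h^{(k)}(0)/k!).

L = 8 + (-1 + 10·x)·Dx + (-1 - x + 2·x^2)·Dx^2  (order 2).
h: a_k = -8, 0, -32, 64/3, -304/3, 672/5, -1776/5, 21632/35, -47344/35, 163360/63, …
ICs: h(0) = -8, h′(0) = 0.

f: a_k = 0, 8, -8, 32/3, -16, 128/5, -128/3, 512/7, -128, 2048/9, …
g: a_k = -1, -1, -1, -1, -1, -1, -1, -1, -1, -1, …
h₀=f·g: eliminate ⇒ L₀, order ≤ 2·1.
Differentiate: ansatz ord ≤ ord L₀ ⇒ L.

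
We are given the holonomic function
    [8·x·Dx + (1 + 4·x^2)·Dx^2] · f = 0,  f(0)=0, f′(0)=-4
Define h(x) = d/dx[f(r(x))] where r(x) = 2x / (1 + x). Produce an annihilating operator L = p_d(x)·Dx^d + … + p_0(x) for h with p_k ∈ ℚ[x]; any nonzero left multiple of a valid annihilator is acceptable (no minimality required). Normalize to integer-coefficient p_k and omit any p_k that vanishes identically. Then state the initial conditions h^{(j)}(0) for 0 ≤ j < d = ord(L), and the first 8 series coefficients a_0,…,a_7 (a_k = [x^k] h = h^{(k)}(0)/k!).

L = (2 + 34·x) + (1 + 2·x + 17·x^2)·Dx  (order 1).
h: a_k = -8, 16, 104, -480, -808, 9776, -5816, -154560, …
ICs: h(0) = -8.

f: a_k = 0, -4, 0, 16/3, 0, -64/5, 0, 256/7, …
f∘r: x↦r, Dx↦Dx/r' in L_f ⇒ L₀.
Derive L from L₀ (diff closure).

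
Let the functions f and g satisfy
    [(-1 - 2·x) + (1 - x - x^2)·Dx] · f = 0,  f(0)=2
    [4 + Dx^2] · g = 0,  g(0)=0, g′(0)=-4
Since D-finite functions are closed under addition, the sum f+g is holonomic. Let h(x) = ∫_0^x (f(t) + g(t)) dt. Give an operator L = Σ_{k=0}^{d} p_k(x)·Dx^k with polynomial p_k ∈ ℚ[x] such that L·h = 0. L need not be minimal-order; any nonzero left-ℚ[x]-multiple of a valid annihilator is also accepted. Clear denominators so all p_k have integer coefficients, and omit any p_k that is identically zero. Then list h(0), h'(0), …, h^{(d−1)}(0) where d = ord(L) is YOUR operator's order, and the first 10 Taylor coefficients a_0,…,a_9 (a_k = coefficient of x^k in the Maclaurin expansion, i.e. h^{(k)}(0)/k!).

f: a_k = 2, 2, 4, 6, 10, 16, 26, 42, 68, 110, …
g: a_k = 0, -4, 0, 8/3, 0, -8/15, 0, 16/315, 0, -8/2835, …
L₀ := lclm(L_f,L_g); ord L₀ ≤ 1+2.
∫: right-multiply L₀ by Dx.
L = (44 + 96·x + 32·x^2 + 48·x^3 + 40·x^4 + 16·x^5)·Dx + (-16 + 20·x + 8·x^2 - 16·x^3 + 12·x^4 + 24·x^5 + 8·x^6)·Dx^2 + (11 + 24·x + 8·x^2 + 12·x^3 + 10·x^4 + 4·x^5)·Dx^3 + (-4 + 5·x + 2·x^2 - 4·x^3 + 3·x^4 + 6·x^5 + 2·x^6)·Dx^4  (order 4).
h: a_k = 0, 2, -1, 4/3, 13/6, 2, 116/45, 26/7, 6623/1260, 68/9, …
ICs: h(0) = 0, h′(0) = 2, h′′(0) = -2, h′′′(0) = 8.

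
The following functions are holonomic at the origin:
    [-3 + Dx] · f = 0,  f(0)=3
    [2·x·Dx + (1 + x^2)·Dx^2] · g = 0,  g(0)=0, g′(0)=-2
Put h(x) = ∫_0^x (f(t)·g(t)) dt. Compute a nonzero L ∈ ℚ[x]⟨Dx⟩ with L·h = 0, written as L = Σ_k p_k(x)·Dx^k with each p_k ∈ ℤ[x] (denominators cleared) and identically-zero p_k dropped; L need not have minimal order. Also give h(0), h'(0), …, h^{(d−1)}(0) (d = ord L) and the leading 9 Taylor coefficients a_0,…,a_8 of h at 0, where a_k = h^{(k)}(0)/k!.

L = (9 - 6·x + 9·x^2)·Dx + (-6 + 2·x - 6·x^2)·Dx^2 + (1 + x^2)·Dx^3  (order 3).
h: a_k = 0, 0, -3, -6, -25/4, -21/5, -83/40, -27/28, -1083/2240, …
ICs: h(0) = 0, h′(0) = 0, h′′(0) = -6.

f: a_k = 3, 9, 27/2, 27/2, 81/8, 243/40, 243/80, 729/560, 2187/4480, …
g: a_k = 0, -2, 0, 2/3, 0, -2/5, 0, 2/7, 0, …
h₀=f·g: eliminate ⇒ L₀, order ≤ 1·2.
Integrate: L := L₀·Dx.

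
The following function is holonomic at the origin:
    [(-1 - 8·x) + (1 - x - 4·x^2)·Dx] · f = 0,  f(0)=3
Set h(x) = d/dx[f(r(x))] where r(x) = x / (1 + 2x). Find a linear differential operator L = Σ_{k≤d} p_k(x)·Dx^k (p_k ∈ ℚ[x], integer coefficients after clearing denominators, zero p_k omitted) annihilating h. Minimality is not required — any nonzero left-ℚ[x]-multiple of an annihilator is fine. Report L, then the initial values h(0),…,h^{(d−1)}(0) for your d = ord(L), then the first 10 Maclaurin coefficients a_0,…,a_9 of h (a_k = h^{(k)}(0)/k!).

L = (6 + 12·x + 72·x^2 + 80·x^3) + (-1 - 15·x - 54·x^2 - 36·x^3 + 40·x^4)·Dx  (order 1).
h: a_k = 3, 18, -63, 324, -1425, 6102, -25347, 103176, -413397, 1635930, …
ICs: h(0) = 3.

f: a_k = 3, 3, 15, 27, 87, 195, 543, 1323, 3495, 8787, …
h₀=f(r): pull back L_f along r ⇒ L₀.
Differentiate: ansatz ord ≤ ord L₀ ⇒ L.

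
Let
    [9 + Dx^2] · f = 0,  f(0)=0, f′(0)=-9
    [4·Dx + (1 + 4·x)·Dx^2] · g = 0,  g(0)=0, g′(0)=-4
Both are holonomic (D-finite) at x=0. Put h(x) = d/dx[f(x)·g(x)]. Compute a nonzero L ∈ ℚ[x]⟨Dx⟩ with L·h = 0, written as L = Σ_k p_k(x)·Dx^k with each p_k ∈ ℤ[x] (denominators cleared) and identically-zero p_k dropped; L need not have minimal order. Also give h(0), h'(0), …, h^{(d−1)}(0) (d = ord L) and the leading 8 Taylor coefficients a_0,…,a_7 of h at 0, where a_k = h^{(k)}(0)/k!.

f: a_k = 0, -9, 0, 27/2, 0, -243/40, 0, 729/560, …
g: a_k = 0, -4, 8, -64/3, 64, -1024/5, 2048/3, -16384/7, …
h₀=f·g: eliminate ⇒ L₀, order ≤ 2·2.
Differentiate: ansatz ord ≤ ord L₀ ⇒ L.
L = (-153603 - 635688·x - 3184272·x^2 - 4292352·x^3 + 12503808·x^4 + 40310784·x^5 + 26873856·x^6) + (-47736 - 304992·x - 311040·x^2 + 2073600·x^3 + 7464960·x^4 + 5971968·x^5)·Dx + (-19110 - 88272·x - 352800·x^2 + 41472·x^3 + 3773952·x^4 + 8957952·x^5 + 5971968·x^6)·Dx^2 + (-5304 - 33888·x - 34560·x^2 + 230400·x^3 + 829440·x^4 + 663552·x^5)·Dx^3 + (-227 - 1960·x + 112·x^2 + 57600·x^3 + 264960·x^4 + 497664·x^5 + 331776·x^6)·Dx^4  (order 4).
h: a_k = 0, 72, -216, 552, -2340, 9477, -186501/5, 5158926/35, …
ICs: h(0) = 0, h′(0) = 72, h′′(0) = -432, h′′′(0) = 3312.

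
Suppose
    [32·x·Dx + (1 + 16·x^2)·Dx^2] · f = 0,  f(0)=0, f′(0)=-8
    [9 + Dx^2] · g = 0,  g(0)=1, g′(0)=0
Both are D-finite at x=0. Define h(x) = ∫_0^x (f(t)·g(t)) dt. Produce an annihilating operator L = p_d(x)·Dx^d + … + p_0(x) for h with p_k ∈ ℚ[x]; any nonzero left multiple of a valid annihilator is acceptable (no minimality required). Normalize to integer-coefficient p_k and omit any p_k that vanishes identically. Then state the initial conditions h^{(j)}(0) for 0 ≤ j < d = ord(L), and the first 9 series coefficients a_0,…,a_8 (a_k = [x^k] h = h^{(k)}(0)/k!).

L = (16425 + 696384·x^2 + 2778624·x^4 + 11943936·x^6 + 47775744·x^8)·Dx + (23616·x + 543744·x^3 + 3981312·x^5 + 21233664·x^7)·Dx^2 + (2050 + 87168·x^2 + 470016·x^4 + 2654208·x^6 + 10616832·x^8)·Dx^3 + (2624·x + 60416·x^3 + 442368·x^5 + 2359296·x^7)·Dx^4 + (25 + 1088·x^2 + 17920·x^4 + 147456·x^6 + 589824·x^8)·Dx^5  (order 5).
h: a_k = 0, 0, -4, 0, 59/3, 0, -3143/30, 0, 467351/560, …
ICs: h(0) = 0, h′(0) = 0, h′′(0) = -8, h′′′(0) = 0, h′′′′(0) = 472.

f: a_k = 0, -8, 0, 128/3, 0, -2048/5, 0, 32768/7, 0, …
g: a_k = 1, 0, -9/2, 0, 27/8, 0, -81/80, 0, 729/4480, …
L₀ := L_f ⊗_s L_g (sym. prod.), ord ≤ 4.
h=∫h₀ ⇒ L = L₀·Dx.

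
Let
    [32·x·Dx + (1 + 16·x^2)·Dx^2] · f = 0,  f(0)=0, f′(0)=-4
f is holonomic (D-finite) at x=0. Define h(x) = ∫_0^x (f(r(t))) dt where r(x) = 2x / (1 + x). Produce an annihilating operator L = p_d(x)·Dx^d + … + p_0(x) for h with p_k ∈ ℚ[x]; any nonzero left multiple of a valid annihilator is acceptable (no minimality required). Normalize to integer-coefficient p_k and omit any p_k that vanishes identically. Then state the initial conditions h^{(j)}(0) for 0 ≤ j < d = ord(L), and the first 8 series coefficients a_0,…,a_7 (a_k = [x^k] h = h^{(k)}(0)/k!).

f: a_k = 0, -4, 0, 64/3, 0, -1024/5, 0, 16384/7, …
L₀ from L_f via x↦r, Dx↦r'^{-1}Dx.
h=∫₀ˣh₀: take L = L₀·Dx.
L = (2 + 130·x)·Dx^2 + (1 + 2·x + 65·x^2)·Dx^3  (order 3).
h: a_k = 0, 0, -4, 8/3, 122/3, -504/5, -13844/15, 93208/21, …
ICs: h(0) = 0, h′(0) = 0, h′′(0) = -8.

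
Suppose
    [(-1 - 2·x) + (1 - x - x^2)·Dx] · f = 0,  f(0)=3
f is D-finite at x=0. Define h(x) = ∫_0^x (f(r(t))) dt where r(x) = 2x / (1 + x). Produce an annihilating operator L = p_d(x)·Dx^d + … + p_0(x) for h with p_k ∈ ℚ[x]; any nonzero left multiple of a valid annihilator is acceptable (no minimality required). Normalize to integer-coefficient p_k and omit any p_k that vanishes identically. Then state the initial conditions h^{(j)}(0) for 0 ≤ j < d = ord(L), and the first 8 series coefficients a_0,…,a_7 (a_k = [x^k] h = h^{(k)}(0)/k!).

L = (2 + 10·x)·Dx + (-1 - x + 5·x^2 + 5·x^3)·Dx^2  (order 2).
h: a_k = 0, 3, 3, 6, 15/2, 18, 25, 450/7, …
ICs: h(0) = 0, h′(0) = 3.

f: a_k = 3, 3, 6, 9, 15, 24, 39, 63, …
L₀ from L_f via x↦r, Dx↦r'^{-1}Dx.
h=∫₀ˣh₀: take L = L₀·Dx.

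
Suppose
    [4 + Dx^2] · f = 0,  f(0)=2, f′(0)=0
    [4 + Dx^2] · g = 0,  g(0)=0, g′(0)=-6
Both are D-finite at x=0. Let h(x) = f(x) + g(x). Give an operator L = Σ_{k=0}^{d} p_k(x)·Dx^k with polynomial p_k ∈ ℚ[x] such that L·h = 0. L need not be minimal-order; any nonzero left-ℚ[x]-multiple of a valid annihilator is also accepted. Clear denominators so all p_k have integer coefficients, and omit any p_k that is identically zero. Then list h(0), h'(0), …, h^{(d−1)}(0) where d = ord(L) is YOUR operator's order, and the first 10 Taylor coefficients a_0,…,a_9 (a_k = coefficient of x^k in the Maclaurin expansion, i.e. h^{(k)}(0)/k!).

L = 4 + Dx^2  (order 2).
h: a_k = 2, -6, -4, 4, 4/3, -4/5, -8/45, 8/105, 4/315, -4/945, …
ICs: h(0) = 2, h′(0) = -6.

f: a_k = 2, 0, -4, 0, 4/3, 0, -8/45, 0, 4/315, 0, …
g: a_k = 0, -6, 0, 4, 0, -4/5, 0, 8/105, 0, -4/945, …
h₀=f+g: left-lcm gives L₀, ord ≤ 4.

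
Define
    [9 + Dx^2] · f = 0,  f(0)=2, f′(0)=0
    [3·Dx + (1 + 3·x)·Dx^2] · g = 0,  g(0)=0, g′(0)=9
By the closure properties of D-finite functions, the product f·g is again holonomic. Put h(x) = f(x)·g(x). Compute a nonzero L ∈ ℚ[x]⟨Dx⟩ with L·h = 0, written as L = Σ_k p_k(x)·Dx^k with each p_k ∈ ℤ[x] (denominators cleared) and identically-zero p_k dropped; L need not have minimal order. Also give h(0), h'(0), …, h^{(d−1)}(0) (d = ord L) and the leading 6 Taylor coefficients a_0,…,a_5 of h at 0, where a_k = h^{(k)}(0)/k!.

L = (-81 + 486·x + 4617·x^2 + 11664·x^3 + 8748·x^4) + (36 + 540·x + 1944·x^2 + 1944·x^3)·Dx + (180·x + 1134·x^2 + 2592·x^3 + 1944·x^4)·Dx^2 + (4 + 60·x + 216·x^2 + 216·x^3)·Dx^3 + (1 + 14·x + 69·x^2 + 144·x^3 + 108·x^4)·Dx^4  (order 4).
h: a_k = 0, 18, -27, -27, 0, 2187/20, …
ICs: h(0) = 0, h′(0) = 18, h′′(0) = -54, h′′′(0) = -162.

f: a_k = 2, 0, -9, 0, 27/4, 0, …
g: a_k = 0, 9, -27/2, 27, -243/4, 729/5, …
L₀ := L_f ⊗_s L_g (sym. prod.), ord ≤ 4.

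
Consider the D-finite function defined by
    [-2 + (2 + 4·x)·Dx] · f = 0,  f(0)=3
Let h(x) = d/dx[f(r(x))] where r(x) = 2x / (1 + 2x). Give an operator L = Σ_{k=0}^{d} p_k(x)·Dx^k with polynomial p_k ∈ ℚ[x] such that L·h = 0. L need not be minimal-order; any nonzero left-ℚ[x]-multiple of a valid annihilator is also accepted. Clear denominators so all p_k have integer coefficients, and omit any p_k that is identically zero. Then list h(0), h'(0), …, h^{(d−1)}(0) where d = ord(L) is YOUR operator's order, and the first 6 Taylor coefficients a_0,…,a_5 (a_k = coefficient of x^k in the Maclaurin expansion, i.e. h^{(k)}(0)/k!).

f: a_k = 3, 3, -3/2, 3/2, -15/8, 21/8, …
Change of var in L_f (x↦r) gives L₀.
Derive L from L₀ (diff closure).
L = (-6 - 24·x) + (-1 - 8·x - 12·x^2)·Dx  (order 1).
h: a_k = 6, -36, 180, -888, 4500, -23544, …
ICs: h(0) = 6.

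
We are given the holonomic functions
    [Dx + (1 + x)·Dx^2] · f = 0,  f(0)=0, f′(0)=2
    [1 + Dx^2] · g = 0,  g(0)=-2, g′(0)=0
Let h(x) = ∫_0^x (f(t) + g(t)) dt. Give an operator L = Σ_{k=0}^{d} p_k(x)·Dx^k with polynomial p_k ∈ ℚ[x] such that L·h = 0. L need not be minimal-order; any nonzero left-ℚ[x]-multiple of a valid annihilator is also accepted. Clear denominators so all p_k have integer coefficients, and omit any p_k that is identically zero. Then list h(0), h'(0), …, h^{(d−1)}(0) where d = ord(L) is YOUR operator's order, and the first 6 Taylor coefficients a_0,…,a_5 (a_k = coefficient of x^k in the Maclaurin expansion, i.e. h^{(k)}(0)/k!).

L = (7 + 2·x + x^2)·Dx^2 + (3 + 5·x + 3·x^2 + x^3)·Dx^3 + (7 + 2·x + x^2)·Dx^4 + (3 + 5·x + 3·x^2 + x^3)·Dx^5  (order 5).
h: a_k = 0, -2, 1, 0, 1/6, -7/60, …
ICs: h(0) = 0, h′(0) = -2, h′′(0) = 2, h′′′(0) = 0, h′′′′(0) = 4.

f: a_k = 0, 2, -1, 2/3, -1/2, 2/5, …
g: a_k = -2, 0, 1, 0, -1/12, 0, …
h₀=f+g: left-lcm gives L₀, ord ≤ 4.
h=∫h₀ ⇒ L = L₀·Dx.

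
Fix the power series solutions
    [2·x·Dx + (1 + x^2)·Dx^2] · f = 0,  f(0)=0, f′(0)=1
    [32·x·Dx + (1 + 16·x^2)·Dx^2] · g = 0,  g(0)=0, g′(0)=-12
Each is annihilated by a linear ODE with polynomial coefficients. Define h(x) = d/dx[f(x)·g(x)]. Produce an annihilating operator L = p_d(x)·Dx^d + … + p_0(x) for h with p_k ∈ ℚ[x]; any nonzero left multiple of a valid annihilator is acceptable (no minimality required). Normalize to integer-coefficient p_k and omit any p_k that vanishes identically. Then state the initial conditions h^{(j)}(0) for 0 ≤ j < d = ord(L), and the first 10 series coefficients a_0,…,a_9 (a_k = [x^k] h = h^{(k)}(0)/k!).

L = (-384·x - 10880·x^3 - 16384·x^5 + 34816·x^7 + 98304·x^9) + (-68 - 3916·x^2 - 19584·x^4 - 14336·x^6 + 121856·x^8 + 147456·x^10)·Dx + (-136·x - 2632·x^3 - 6528·x^5 + 16448·x^7 + 69632·x^9 + 49152·x^11)·Dx^2 + (-1 - 34·x^2 - 305·x^4 + 4880·x^8 + 8704·x^10 + 4096·x^12)·Dx^3  (order 3).
h: a_k = 0, -24, 0, 272, 0, -19144/5, 0, 2027488/35, 0, -94348024/105, …
ICs: h(0) = 0, h′(0) = -24, h′′(0) = 0.

f: a_k = 0, 1, 0, -1/3, 0, 1/5, 0, -1/7, 0, 1/9, …
g: a_k = 0, -12, 0, 64, 0, -3072/5, 0, 49152/7, 0, -262144/3, …
L₀ := L_f ⊗_s L_g (sym. prod.), ord ≤ 4.
Differentiate: ansatz ord ≤ ord L₀ ⇒ L.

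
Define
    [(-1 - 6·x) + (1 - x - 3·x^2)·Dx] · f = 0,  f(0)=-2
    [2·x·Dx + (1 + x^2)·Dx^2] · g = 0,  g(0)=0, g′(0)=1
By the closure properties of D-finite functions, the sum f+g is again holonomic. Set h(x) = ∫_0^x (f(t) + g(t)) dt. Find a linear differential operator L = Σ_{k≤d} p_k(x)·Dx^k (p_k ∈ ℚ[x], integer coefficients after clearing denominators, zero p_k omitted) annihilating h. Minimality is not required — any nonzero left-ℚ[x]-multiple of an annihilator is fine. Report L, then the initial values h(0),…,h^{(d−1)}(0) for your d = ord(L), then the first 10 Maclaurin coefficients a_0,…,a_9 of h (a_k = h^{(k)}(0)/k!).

L = (-8 + 32·x + 300·x^2 + 504·x^3 + 1134·x^4 + 162·x^6)·Dx^2 + (22 + 148·x + 184·x^2 + 576·x^3 + 441·x^4 + 918·x^5 + 27·x^6 + 162·x^7)·Dx^3 + (-4 - 6·x - 18·x^2 + 60·x^3 + 85·x^4 + 75·x^5 + 126·x^6 + 9·x^7 + 27·x^8)·Dx^4  (order 4).
h: a_k = 0, -2, -1/2, -8/3, -43/12, -38/5, -133/10, -194/7, -3039/56, -1016/9, …
ICs: h(0) = 0, h′(0) = -2, h′′(0) = -1, h′′′(0) = -16.

f: a_k = -2, -2, -8, -14, -38, -80, -194, -434, -1016, -2318, …
g: a_k = 0, 1, 0, -1/3, 0, 1/5, 0, -1/7, 0, 1/9, …
Sum ⇒ L₀ = lclm(L_f,L_g) in ℚ(x)⟨Dx⟩.
h=∫h₀ ⇒ L = L₀·Dx.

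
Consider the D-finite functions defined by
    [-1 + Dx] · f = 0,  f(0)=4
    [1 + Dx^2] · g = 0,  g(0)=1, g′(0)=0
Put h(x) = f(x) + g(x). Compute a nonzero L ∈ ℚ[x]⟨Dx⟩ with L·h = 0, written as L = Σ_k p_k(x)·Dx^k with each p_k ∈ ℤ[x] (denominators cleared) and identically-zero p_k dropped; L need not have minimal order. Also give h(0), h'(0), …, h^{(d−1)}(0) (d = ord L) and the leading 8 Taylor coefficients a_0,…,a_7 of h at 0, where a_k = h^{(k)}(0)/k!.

L = -1 + Dx - Dx^2 + Dx^3  (order 3).
h: a_k = 5, 4, 3/2, 2/3, 5/24, 1/30, 1/240, 1/1260, …
ICs: h(0) = 5, h′(0) = 4, h′′(0) = 3.

f: a_k = 4, 4, 2, 2/3, 1/6, 1/30, 1/180, 1/1260, …
g: a_k = 1, 0, -1/2, 0, 1/24, 0, -1/720, 0, …
L₀ := lclm(L_f,L_g); ord L₀ ≤ 1+2.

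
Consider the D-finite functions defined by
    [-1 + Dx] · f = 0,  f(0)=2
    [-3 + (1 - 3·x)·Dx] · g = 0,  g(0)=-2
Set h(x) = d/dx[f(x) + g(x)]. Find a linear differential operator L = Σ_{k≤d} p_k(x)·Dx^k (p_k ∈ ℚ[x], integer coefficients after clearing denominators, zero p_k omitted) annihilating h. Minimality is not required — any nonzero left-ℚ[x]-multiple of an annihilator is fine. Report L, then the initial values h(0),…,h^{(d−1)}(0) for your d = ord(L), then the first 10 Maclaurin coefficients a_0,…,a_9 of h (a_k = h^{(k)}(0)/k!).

f: a_k = 2, 2, 1, 1/3, 1/12, 1/60, 1/360, 1/2520, 1/20160, 1/181440, …
g: a_k = -2, -6, -18, -54, -162, -486, -1458, -4374, -13122, -39366, …
L₀ := lclm(L_f,L_g); ord L₀ ≤ 1+1.
Differentiate: ansatz ord ≤ ord L₀ ⇒ L.
L = (48 + 18·x) + (-53 - 6·x + 9·x^2)·Dx + (5 - 12·x - 9·x^2)·Dx^2  (order 2).
h: a_k = -4, -34, -161, -1943/3, -29159/12, -524879/60, -11022479/360, -264539519/2520, -7142567039/20160, -214277011199/181440, …
ICs: h(0) = -4, h′(0) = -34.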